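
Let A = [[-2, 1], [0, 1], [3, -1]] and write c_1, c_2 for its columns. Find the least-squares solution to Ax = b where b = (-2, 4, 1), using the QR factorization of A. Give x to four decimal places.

x = (1.8571, 3.4286)

c_1 = (-2, 0, 3); ‖c_1‖ = 3.6056, so e_1 = (-0.5547, 0.0000, 0.8321).
e_1·c_2 = (-0.5547)·1 + 0.0000·1 + 0.8321·(-1) = -1.3868.
u_2 = c_2 + 1.3868·e_1 = (0.2308, 1.0000, 0.1538).
‖u_2‖ = 1.0377, so e_2 = (0.2224, 0.9636, 0.1482).
Qᵀb = (1.9415, 3.5580).
Back-substitute: x_2 = 3.5580/1.0377 = 3.4286.
x_1 = (1.9415 + 1.3868·3.4286)/3.6056 = 1.8571.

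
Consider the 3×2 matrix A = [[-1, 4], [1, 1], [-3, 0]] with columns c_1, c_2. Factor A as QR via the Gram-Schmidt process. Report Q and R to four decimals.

Q = [[-0.3015, 0.9266], [0.3015, 0.3164], [-0.9045, -0.2034]], R = [[3.3166, -0.9045], [0.0000, 4.0227]]

c_1 = (-1, 1, -3); ‖c_1‖ = 3.3166, so q_1 = (-0.3015, 0.3015, -0.9045).
q_1·c_2 = (-0.3015)·4 + 0.3015·1 + (-0.9045)·0 = -0.9045.
u_2 = c_2 + 0.9045·q_1 = (3.7273, 1.2727, -0.8182).
‖u_2‖ = 4.0227, so q_2 = (0.9266, 0.3164, -0.2034).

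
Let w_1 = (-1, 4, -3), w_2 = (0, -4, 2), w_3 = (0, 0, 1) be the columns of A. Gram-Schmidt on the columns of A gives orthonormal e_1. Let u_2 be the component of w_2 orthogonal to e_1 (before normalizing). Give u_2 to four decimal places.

u_2 = (-0.8462, -0.6154, -0.5385)

w_1 = (-1, 4, -3); ‖w_1‖ = 5.0990, so e_1 = (-0.1961, 0.7845, -0.5883).
e_1·w_2 = (-0.1961)·0 + 0.7845·(-4) + (-0.5883)·2 = -4.3146.
u_2 = w_2 + 4.3146·e_1 = (-0.8462, -0.6154, -0.5385).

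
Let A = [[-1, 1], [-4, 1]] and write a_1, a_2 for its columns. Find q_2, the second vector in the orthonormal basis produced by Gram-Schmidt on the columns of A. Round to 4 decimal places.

q_2 = (0.9701, -0.2425)

q_1 = a_1/‖a_1‖ = (-1, -4)/4.1231 = (-0.2425, -0.9701).
r_{12} = q_1·a_2 = -1.2127.
u_2 = a_2 + 1.2127·q_1 = (0.7059, -0.1765).
‖u_2‖ = 0.7276, so q_2 = (0.9701, -0.2425).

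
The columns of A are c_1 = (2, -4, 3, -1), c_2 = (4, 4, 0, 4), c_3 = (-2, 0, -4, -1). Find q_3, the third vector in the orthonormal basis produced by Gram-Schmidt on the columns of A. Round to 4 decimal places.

q_3 = (0.4082, -0.4082, -0.8165, 0.0000)

c_1 = (2, -4, 3, -1); ‖c_1‖ = 5.4772, so q_1 = (0.3651, -0.7303, 0.5477, -0.1826).
q_1·c_2 = 0.3651·4 + (-0.7303)·4 + 0.5477·0 + (-0.1826)·4 = -2.1909.
u_2 = c_2 + 2.1909·q_1 = (4.8000, 2.4000, 1.2000, 3.6000).
‖u_2‖ = 6.5727, so q_2 = (0.7303, 0.3651, 0.1826, 0.5477).
q_1·c_3 = 0.3651·(-2) + (-0.7303)·0 + 0.5477·(-4) + (-0.1826)·(-1) = -2.7386; q_2·c_3 = 0.7303·(-2) + 0.3651·0 + 0.1826·(-4) + 0.5477·(-1) = -2.7386.
u_3 = c_3 + 2.7386·q_1 + 2.7386·q_2 = (1.0000, -1.0000, -2.0000, 0.0000).
‖u_3‖ = 2.4495, so q_3 = (0.4082, -0.4082, -0.8165, 0.0000).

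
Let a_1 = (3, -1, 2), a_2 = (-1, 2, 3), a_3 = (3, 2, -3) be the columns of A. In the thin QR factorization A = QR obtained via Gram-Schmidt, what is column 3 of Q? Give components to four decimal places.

e_3 = (0.5013, 0.7877, -0.3581)

a_1 = (3, -1, 2); ‖a_1‖ = 3.7417, so e_1 = (0.8018, -0.2673, 0.5345).
e_1·a_2 = 0.8018·(-1) + (-0.2673)·2 + 0.5345·3 = 0.2673.
u_2 = a_2 − 0.2673·e_1 = (-1.2143, 2.0714, 2.8571).
‖u_2‖ = 3.7321, so e_2 = (-0.3254, 0.5550, 0.7656).
e_1·a_3 = 0.8018·3 + (-0.2673)·2 + 0.5345·(-3) = 0.2673; e_2·a_3 = (-0.3254)·3 + 0.5550·2 + 0.7656·(-3) = -2.1627.
u_3 = a_3 − 0.2673·e_1 + 2.1627·e_2 = (2.0821, 3.2718, -1.4872).
‖u_3‖ = 4.1535, so e_3 = (0.5013, 0.7877, -0.3581).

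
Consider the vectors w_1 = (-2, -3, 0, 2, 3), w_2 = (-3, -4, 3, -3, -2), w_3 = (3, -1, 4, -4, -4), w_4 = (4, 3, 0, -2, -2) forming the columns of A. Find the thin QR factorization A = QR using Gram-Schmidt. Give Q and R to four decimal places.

Q = [[-0.3922, -0.3759, 0.7880, 0.1631], [-0.5883, -0.4897, -0.3411, -0.1113], [0.0000, 0.4442, 0.4879, -0.4012], [0.3922, -0.5125, 0.0575, -0.7454], [0.5883, -0.3986, 0.1459, 0.4944]], R = [[5.0990, 1.1767, -4.5107, -5.2951], [0.0000, 6.7539, 4.7835, -1.1503], [0.0000, 0.0000, 3.8434, 1.7219], [0.0000, 0.0000, 0.0000, 0.8205]]

w_1 = (-2, -3, 0, 2, 3); ‖w_1‖ = 5.0990, so e_1 = (-0.3922, -0.5883, 0.0000, 0.3922, 0.5883).
e_1·w_2 = (-0.3922)·(-3) + (-0.5883)·(-4) + 0.0000·3 + 0.3922·(-3) + 0.5883·(-2) = 1.1767.
u_2 = w_2 − 1.1767·e_1 = (-2.5385, -3.3077, 3.0000, -3.4615, -2.6923).
‖u_2‖ = 6.7539, so e_2 = (-0.3759, -0.4897, 0.4442, -0.5125, -0.3986).
e_1·w_3 = (-0.3922)·3 + (-0.5883)·(-1) + 0.0000·4 + 0.3922·(-4) + 0.5883·(-4) = -4.5107; e_2·w_3 = (-0.3759)·3 + (-0.4897)·(-1) + 0.4442·4 + (-0.5125)·(-4) + (-0.3986)·(-4) = 4.7835.
u_3 = w_3 + 4.5107·e_1 − 4.7835·e_2 = (3.0287, -1.3111, 1.8752, 0.2209, 0.5607).
‖u_3‖ = 3.8434, so e_3 = (0.7880, -0.3411, 0.4879, 0.0575, 0.1459).
e_1·w_4 = (-0.3922)·4 + (-0.5883)·3 + 0.0000·0 + 0.3922·(-2) + 0.5883·(-2) = -5.2951; e_2·w_4 = (-0.3759)·4 + (-0.4897)·3 + 0.4442·0 + (-0.5125)·(-2) + (-0.3986)·(-2) = -1.1503; e_3·w_4 = 0.7880·4 + (-0.3411)·3 + 0.4879·0 + 0.0575·(-2) + 0.1459·(-2) = 1.7219.
u_4 = w_4 + 5.2951·e_1 + 1.1503·e_2 − 1.7219·e_3 = (0.1338, -0.0913, -0.3292, -0.6116, 0.4056).
‖u_4‖ = 0.8205, so e_4 = (0.1631, -0.1113, -0.4012, -0.7454, 0.4944).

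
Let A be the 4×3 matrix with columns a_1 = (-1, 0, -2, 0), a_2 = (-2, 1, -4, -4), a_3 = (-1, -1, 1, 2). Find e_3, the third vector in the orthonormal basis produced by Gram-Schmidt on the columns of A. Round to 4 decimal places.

e_1 = a_1/‖a_1‖ = (-1, 0, -2, 0)/2.2361 = (-0.4472, 0.0000, -0.8944, 0.0000).
r_{12} = e_1·a_2 = 4.4721.
u_2 = a_2 − 4.4721·e_1 = (0.0000, 1.0000, 0.0000, -4.0000).
‖u_2‖ = 4.1231, so e_2 = (0.0000, 0.2425, 0.0000, -0.9701).
r_{13} = e_1·a_3 = -0.4472; r_{23} = e_2·a_3 = -2.1828.
u_3 = a_3 + 0.4472·e_1 + 2.1828·e_2 = (-1.2000, -0.4706, 0.6000, -0.1176).
‖u_3‖ = 1.4266, so e_3 = (-0.8411, -0.3299, 0.4206, -0.0825).

e_3 = (-0.8411, -0.3299, 0.4206, -0.0825)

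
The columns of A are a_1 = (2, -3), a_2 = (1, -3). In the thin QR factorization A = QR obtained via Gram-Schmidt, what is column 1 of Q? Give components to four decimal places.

a_1 = (2, -3); ‖a_1‖ = 3.6056, so e_1 = (0.5547, -0.8321).

e_1 = (0.5547, -0.8321)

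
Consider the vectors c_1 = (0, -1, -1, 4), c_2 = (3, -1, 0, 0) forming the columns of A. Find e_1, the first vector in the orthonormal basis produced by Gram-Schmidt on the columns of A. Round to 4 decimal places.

e_1 = (0.0000, -0.2357, -0.2357, 0.9428)

c_1 = (0, -1, -1, 4); ‖c_1‖ = 4.2426, so e_1 = (0.0000, -0.2357, -0.2357, 0.9428).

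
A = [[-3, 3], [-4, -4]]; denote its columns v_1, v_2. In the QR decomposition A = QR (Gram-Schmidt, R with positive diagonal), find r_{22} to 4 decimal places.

r_{22} = 4.8000

v_1 = (-3, -4); ‖v_1‖ = 5.0000, so e_1 = (-0.6000, -0.8000).
e_1·v_2 = (-0.6000)·3 + (-0.8000)·(-4) = 1.4000.
u_2 = v_2 − 1.4000·e_1 = (3.8400, -2.8800).
r_{22} = ‖u_2‖ = 4.8000.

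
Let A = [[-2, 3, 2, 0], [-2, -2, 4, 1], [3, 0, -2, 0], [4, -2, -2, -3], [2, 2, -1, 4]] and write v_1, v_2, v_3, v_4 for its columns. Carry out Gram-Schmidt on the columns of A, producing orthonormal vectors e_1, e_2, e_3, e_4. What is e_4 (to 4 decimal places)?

e_1 = v_1/‖v_1‖ = (-2, -2, 3, 4, 2)/6.0828 = (-0.3288, -0.3288, 0.4932, 0.6576, 0.3288).
r_{12} = e_1·v_2 = -0.9864.
u_2 = v_2 + 0.9864·e_1 = (2.6757, -2.3243, 0.4865, -1.3514, 2.3243).
‖u_2‖ = 4.4752, so e_2 = (0.5979, -0.5194, 0.1087, -0.3020, 0.5194).
r_{13} = e_1·v_3 = -4.6032; r_{23} = e_2·v_3 = -1.0146.
u_3 = v_3 + 4.6032·e_1 + 1.0146·e_2 = (1.0931, 1.9595, 0.3806, 0.7206, 1.0405).
‖u_3‖ = 2.6041, so e_3 = (0.4198, 0.7525, 0.1461, 0.2767, 0.3996).
r_{14} = e_1·v_4 = -0.9864; r_{24} = e_2·v_4 = 2.4641; r_{34} = e_3·v_4 = 1.5205.
u_4 = v_4 + 0.9864·e_1 − 2.4641·e_2 − 1.5205·e_3 = (-2.4358, 0.8113, -0.0036, -2.0281, 2.4370).
‖u_4‖ = 4.0797, so e_4 = (-0.5971, 0.1989, -0.0009, -0.4971, 0.5974).

e_4 = (-0.5971, 0.1989, -0.0009, -0.4971, 0.5974)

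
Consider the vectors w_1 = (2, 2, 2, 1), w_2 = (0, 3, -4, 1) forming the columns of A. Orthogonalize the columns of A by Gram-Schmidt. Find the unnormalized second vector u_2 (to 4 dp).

u_2 = (0.1538, 3.1538, -3.8462, 1.0769)

w_1 = (2, 2, 2, 1); ‖w_1‖ = 3.6056, so e_1 = (0.5547, 0.5547, 0.5547, 0.2774).
e_1·w_2 = 0.5547·0 + 0.5547·3 + 0.5547·(-4) + 0.2774·1 = -0.2774.
u_2 = w_2 + 0.2774·e_1 = (0.1538, 3.1538, -3.8462, 1.0769).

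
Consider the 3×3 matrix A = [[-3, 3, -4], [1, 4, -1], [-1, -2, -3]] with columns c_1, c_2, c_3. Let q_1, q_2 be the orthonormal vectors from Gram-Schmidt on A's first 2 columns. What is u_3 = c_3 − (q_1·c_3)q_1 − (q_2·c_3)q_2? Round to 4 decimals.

c_1 = (-3, 1, -1); ‖c_1‖ = 3.3166, so q_1 = (-0.9045, 0.3015, -0.3015).
q_1·c_2 = (-0.9045)·3 + 0.3015·4 + (-0.3015)·(-2) = -0.9045.
u_2 = c_2 + 0.9045·q_1 = (2.1818, 4.2727, -2.2727).
‖u_2‖ = 5.3087, so q_2 = (0.4110, 0.8049, -0.4281).
q_1·c_3 = (-0.9045)·(-4) + 0.3015·(-1) + (-0.3015)·(-3) = 4.2212; q_2·c_3 = 0.4110·(-4) + 0.8049·(-1) + (-0.4281)·(-3) = -1.1645.
u_3 = c_3 − 4.2212·q_1 + 1.1645·q_2 = (0.2968, -1.3355, -2.2258).

u_3 = (0.2968, -1.3355, -2.2258)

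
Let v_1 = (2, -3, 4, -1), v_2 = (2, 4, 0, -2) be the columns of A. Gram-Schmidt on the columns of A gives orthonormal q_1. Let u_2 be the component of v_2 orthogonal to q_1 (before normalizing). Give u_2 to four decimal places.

q_1 = v_1/‖v_1‖ = (2, -3, 4, -1)/5.4772 = (0.3651, -0.5477, 0.7303, -0.1826).
r_{12} = q_1·v_2 = -1.0954.
u_2 = v_2 + 1.0954·q_1 = (2.4000, 3.4000, 0.8000, -2.2000).

u_2 = (2.4000, 3.4000, 0.8000, -2.2000)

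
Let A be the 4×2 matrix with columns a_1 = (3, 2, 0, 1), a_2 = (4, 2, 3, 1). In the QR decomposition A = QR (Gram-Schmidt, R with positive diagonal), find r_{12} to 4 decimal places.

q_1 = a_1/‖a_1‖ = (3, 2, 0, 1)/3.7417 = (0.8018, 0.5345, 0.0000, 0.2673).
r_{12} = q_1·a_2 = 4.5434.

r_{12} = 4.5434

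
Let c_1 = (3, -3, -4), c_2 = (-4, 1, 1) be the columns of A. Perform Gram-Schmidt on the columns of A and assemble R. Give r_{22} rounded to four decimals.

c_1 = (3, -3, -4); ‖c_1‖ = 5.8310, so q_1 = (0.5145, -0.5145, -0.6860).
q_1·c_2 = 0.5145·(-4) + (-0.5145)·1 + (-0.6860)·1 = -3.2585.
u_2 = c_2 + 3.2585·q_1 = (-2.3235, -0.6765, -1.2353).
r_{22} = ‖u_2‖ = 2.7170.

r_{22} = 2.7170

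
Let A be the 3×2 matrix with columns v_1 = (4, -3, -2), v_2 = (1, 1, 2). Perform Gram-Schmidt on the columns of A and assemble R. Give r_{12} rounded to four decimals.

q_1 = v_1/‖v_1‖ = (4, -3, -2)/5.3852 = (0.7428, -0.5571, -0.3714).
r_{12} = q_1·v_2 = -0.5571.

r_{12} = -0.5571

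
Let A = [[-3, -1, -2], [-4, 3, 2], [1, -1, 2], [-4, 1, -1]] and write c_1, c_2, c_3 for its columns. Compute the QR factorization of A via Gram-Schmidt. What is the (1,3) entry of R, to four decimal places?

c_1 = (-3, -4, 1, -4); ‖c_1‖ = 6.4807, so e_1 = (-0.4629, -0.6172, 0.1543, -0.6172).
r_{13} = e_1·c_3 = 0.6172.

r_{13} = 0.6172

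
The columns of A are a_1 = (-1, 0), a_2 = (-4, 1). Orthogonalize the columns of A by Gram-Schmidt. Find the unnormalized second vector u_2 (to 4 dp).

u_2 = (0.0000, 1.0000)

a_1 = (-1, 0); ‖a_1‖ = 1.0000, so e_1 = (-1.0000, 0.0000).
e_1·a_2 = (-1.0000)·(-4) + 0.0000·1 = 4.0000.
u_2 = a_2 − 4.0000·e_1 = (0.0000, 1.0000).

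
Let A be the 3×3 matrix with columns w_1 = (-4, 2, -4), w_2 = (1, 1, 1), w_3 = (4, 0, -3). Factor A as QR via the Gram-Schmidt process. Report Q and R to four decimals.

Q = [[-0.6667, 0.2357, 0.7071], [0.3333, 0.9428, 0.0000], [-0.6667, 0.2357, -0.7071]], R = [[6.0000, -1.0000, -0.6667], [0.0000, 1.4142, 0.2357], [0.0000, 0.0000, 4.9497]]

e_1 = w_1/‖w_1‖ = (-4, 2, -4)/6.0000 = (-0.6667, 0.3333, -0.6667).
r_{12} = e_1·w_2 = -1.0000.
u_2 = w_2 + 1.0000·e_1 = (0.3333, 1.3333, 0.3333).
‖u_2‖ = 1.4142, so e_2 = (0.2357, 0.9428, 0.2357).
r_{13} = e_1·w_3 = -0.6667; r_{23} = e_2·w_3 = 0.2357.
u_3 = w_3 + 0.6667·e_1 − 0.2357·e_2 = (3.5000, 0.0000, -3.5000).
‖u_3‖ = 4.9497, so e_3 = (0.7071, 0.0000, -0.7071).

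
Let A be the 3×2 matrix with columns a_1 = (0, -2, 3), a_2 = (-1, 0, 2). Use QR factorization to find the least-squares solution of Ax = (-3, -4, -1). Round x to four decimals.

a_1 = (0, -2, 3); ‖a_1‖ = 3.6056, so q_1 = (0.0000, -0.5547, 0.8321).
q_1·a_2 = 0.0000·(-1) + (-0.5547)·0 + 0.8321·2 = 1.6641.
u_2 = a_2 − 1.6641·q_1 = (-1.0000, 0.9231, 0.6154).
‖u_2‖ = 1.4936, so q_2 = (-0.6695, 0.6180, 0.4120).
Qᵀb = (1.3868, -0.8755).
Back-substitute: x_2 = -0.8755/1.4936 = -0.5862.
x_1 = (1.3868 − 1.6641·(-0.5862))/3.6056 = 0.6552.

x = (0.6552, -0.5862)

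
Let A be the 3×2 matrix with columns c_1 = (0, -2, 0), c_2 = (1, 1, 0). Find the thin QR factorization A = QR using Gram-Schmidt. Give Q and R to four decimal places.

Q = [[0.0000, 1.0000], [-1.0000, 0.0000], [0.0000, 0.0000]], R = [[2.0000, -1.0000], [0.0000, 1.0000]]

q_1 = c_1/‖c_1‖ = (0, -2, 0)/2.0000 = (0.0000, -1.0000, 0.0000).
r_{12} = q_1·c_2 = -1.0000.
u_2 = c_2 + 1.0000·q_1 = (1.0000, 0.0000, 0.0000).
‖u_2‖ = 1.0000, so q_2 = (1.0000, 0.0000, 0.0000).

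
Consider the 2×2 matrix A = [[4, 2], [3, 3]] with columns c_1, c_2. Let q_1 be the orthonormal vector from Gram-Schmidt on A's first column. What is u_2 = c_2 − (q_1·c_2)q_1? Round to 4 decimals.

c_1 = (4, 3); ‖c_1‖ = 5.0000, so q_1 = (0.8000, 0.6000).
q_1·c_2 = 0.8000·2 + 0.6000·3 = 3.4000.
u_2 = c_2 − 3.4000·q_1 = (-0.7200, 0.9600).

u_2 = (-0.7200, 0.9600)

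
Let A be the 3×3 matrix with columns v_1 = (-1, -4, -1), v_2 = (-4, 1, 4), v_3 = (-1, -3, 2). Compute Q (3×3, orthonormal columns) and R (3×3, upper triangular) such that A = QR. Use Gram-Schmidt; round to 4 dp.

Q = [[-0.2357, -0.7451, 0.6239], [-0.9428, 0.0196, -0.3328], [-0.2357, 0.6667, 0.7071]], R = [[4.2426, -0.9428, 2.5927], [0.0000, 5.6667, 2.0196], [0.0000, 0.0000, 1.7886]]

v_1 = (-1, -4, -1); ‖v_1‖ = 4.2426, so q_1 = (-0.2357, -0.9428, -0.2357).
q_1·v_2 = (-0.2357)·(-4) + (-0.9428)·1 + (-0.2357)·4 = -0.9428.
u_2 = v_2 + 0.9428·q_1 = (-4.2222, 0.1111, 3.7778).
‖u_2‖ = 5.6667, so q_2 = (-0.7451, 0.0196, 0.6667).
q_1·v_3 = (-0.2357)·(-1) + (-0.9428)·(-3) + (-0.2357)·2 = 2.5927; q_2·v_3 = (-0.7451)·(-1) + 0.0196·(-3) + 0.6667·2 = 2.0196.
u_3 = v_3 − 2.5927·q_1 − 2.0196·q_2 = (1.1159, -0.5952, 1.2647).
‖u_3‖ = 1.7886, so q_3 = (0.6239, -0.3328, 0.7071).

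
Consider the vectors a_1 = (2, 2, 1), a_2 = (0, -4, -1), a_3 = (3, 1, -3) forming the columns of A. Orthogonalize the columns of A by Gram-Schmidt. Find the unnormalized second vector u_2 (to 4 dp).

a_1 = (2, 2, 1); ‖a_1‖ = 3.0000, so e_1 = (0.6667, 0.6667, 0.3333).
e_1·a_2 = 0.6667·0 + 0.6667·(-4) + 0.3333·(-1) = -3.0000.
u_2 = a_2 + 3.0000·e_1 = (2.0000, -2.0000, 0.0000).

u_2 = (2.0000, -2.0000, 0.0000)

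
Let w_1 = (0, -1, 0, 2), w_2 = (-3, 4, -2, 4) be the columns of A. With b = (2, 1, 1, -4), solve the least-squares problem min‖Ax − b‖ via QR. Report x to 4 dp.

x = (-1.5550, -0.3062)

w_1 = (0, -1, 0, 2); ‖w_1‖ = 2.2361, so e_1 = (0.0000, -0.4472, 0.0000, 0.8944).
e_1·w_2 = 0.0000·(-3) + (-0.4472)·4 + 0.0000·(-2) + 0.8944·4 = 1.7889.
u_2 = w_2 − 1.7889·e_1 = (-3.0000, 4.8000, -2.0000, 2.4000).
‖u_2‖ = 6.4653, so e_2 = (-0.4640, 0.7424, -0.3093, 0.3712).
Qᵀb = (-4.0249, -1.9798).
Back-substitute: x_2 = -1.9798/6.4653 = -0.3062.
x_1 = (-4.0249 − 1.7889·(-0.3062))/2.2361 = -1.5550.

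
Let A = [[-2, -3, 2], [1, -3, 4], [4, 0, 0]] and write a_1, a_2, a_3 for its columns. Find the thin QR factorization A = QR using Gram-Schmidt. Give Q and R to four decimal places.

q_1 = a_1/‖a_1‖ = (-2, 1, 4)/4.5826 = (-0.4364, 0.2182, 0.8729).
r_{12} = q_1·a_2 = 0.6547.
u_2 = a_2 − 0.6547·q_1 = (-2.7143, -3.1429, -0.5714).
‖u_2‖ = 4.1918, so q_2 = (-0.6475, -0.7498, -0.1363).
r_{13} = q_1·a_3 = 0.0000; r_{23} = q_2·a_3 = -4.2941.
u_3 = a_3 + 0.0000·q_1 + 4.2941·q_2 = (-0.7805, 0.7805, -0.5854).
‖u_3‖ = 1.2494, so q_3 = (-0.6247, 0.6247, -0.4685).

Q = [[-0.4364, -0.6475, -0.6247], [0.2182, -0.7498, 0.6247], [0.8729, -0.1363, -0.4685]], R = [[4.5826, 0.6547, 0.0000], [0.0000, 4.1918, -4.2941], [0.0000, 0.0000, 1.2494]]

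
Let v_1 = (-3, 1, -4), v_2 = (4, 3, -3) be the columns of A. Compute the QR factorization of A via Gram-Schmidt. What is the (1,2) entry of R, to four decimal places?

v_1 = (-3, 1, -4); ‖v_1‖ = 5.0990, so e_1 = (-0.5883, 0.1961, -0.7845).
r_{12} = e_1·v_2 = 0.5883.

r_{12} = 0.5883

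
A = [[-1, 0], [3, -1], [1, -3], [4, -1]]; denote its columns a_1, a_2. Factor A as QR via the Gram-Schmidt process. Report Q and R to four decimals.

Q = [[-0.1925, -0.1371], [0.5774, 0.0411], [0.1925, -0.9735], [0.7698, 0.1782]], R = [[5.1962, -1.9245], [0.0000, 2.7012]]

e_1 = a_1/‖a_1‖ = (-1, 3, 1, 4)/5.1962 = (-0.1925, 0.5774, 0.1925, 0.7698).
r_{12} = e_1·a_2 = -1.9245.
u_2 = a_2 + 1.9245·e_1 = (-0.3704, 0.1111, -2.6296, 0.4815).
‖u_2‖ = 2.7012, so e_2 = (-0.1371, 0.0411, -0.9735, 0.1782).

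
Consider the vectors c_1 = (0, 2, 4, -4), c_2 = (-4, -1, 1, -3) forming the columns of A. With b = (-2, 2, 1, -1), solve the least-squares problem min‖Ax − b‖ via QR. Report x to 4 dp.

x = (0.2371, 0.2474)

e_1 = c_1/‖c_1‖ = (0, 2, 4, -4)/6.0000 = (0.0000, 0.3333, 0.6667, -0.6667).
r_{12} = e_1·c_2 = 2.3333.
u_2 = c_2 − 2.3333·e_1 = (-4.0000, -1.7778, -0.5556, -1.4444).
‖u_2‖ = 4.6428, so e_2 = (-0.8615, -0.3829, -0.1197, -0.3111).
Qᵀb = (2.0000, 1.1487).
Back-substitute: x_2 = 1.1487/4.6428 = 0.2474.
x_1 = (2.0000 − 2.3333·0.2474)/6.0000 = 0.2371.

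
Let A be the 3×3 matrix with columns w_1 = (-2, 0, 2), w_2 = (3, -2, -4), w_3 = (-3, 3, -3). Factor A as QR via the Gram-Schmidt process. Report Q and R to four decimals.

e_1 = w_1/‖w_1‖ = (-2, 0, 2)/2.8284 = (-0.7071, 0.0000, 0.7071).
r_{12} = e_1·w_2 = -4.9497.
u_2 = w_2 + 4.9497·e_1 = (-0.5000, -2.0000, -0.5000).
‖u_2‖ = 2.1213, so e_2 = (-0.2357, -0.9428, -0.2357).
r_{13} = e_1·w_3 = 0.0000; r_{23} = e_2·w_3 = -1.4142.
u_3 = w_3 + 0.0000·e_1 + 1.4142·e_2 = (-3.3333, 1.6667, -3.3333).
‖u_3‖ = 5.0000, so e_3 = (-0.6667, 0.3333, -0.6667).

Q = [[-0.7071, -0.2357, -0.6667], [0.0000, -0.9428, 0.3333], [0.7071, -0.2357, -0.6667]], R = [[2.8284, -4.9497, 0.0000], [0.0000, 2.1213, -1.4142], [0.0000, 0.0000, 5.0000]]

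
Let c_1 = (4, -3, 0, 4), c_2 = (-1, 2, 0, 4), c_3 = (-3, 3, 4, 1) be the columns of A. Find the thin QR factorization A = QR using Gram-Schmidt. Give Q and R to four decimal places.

c_1 = (4, -3, 0, 4); ‖c_1‖ = 6.4031, so q_1 = (0.6247, -0.4685, 0.0000, 0.6247).
q_1·c_2 = 0.6247·(-1) + (-0.4685)·2 + 0.0000·0 + 0.6247·4 = 0.9370.
u_2 = c_2 − 0.9370·q_1 = (-1.5854, 2.4390, 0.0000, 3.4146).
‖u_2‖ = 4.4857, so q_2 = (-0.3534, 0.5437, 0.0000, 0.7612).
q_1·c_3 = 0.6247·(-3) + (-0.4685)·3 + 0.0000·4 + 0.6247·1 = -2.6550; q_2·c_3 = (-0.3534)·(-3) + 0.5437·3 + 0.0000·4 + 0.7612·1 = 3.4527.
u_3 = c_3 + 2.6550·q_1 − 3.4527·q_2 = (-0.1212, -0.1212, 4.0000, 0.0303).
‖u_3‖ = 4.0038, so q_3 = (-0.0303, -0.0303, 0.9991, 0.0076).

Q = [[0.6247, -0.3534, -0.0303], [-0.4685, 0.5437, -0.0303], [0.0000, 0.0000, 0.9991], [0.6247, 0.7612, 0.0076]], R = [[6.4031, 0.9370, -2.6550], [0.0000, 4.4857, 3.4527], [0.0000, 0.0000, 4.0038]]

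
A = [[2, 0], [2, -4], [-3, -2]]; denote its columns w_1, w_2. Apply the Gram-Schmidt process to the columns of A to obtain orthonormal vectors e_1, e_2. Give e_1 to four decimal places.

e_1 = (0.4851, 0.4851, -0.7276)

w_1 = (2, 2, -3); ‖w_1‖ = 4.1231, so e_1 = (0.4851, 0.4851, -0.7276).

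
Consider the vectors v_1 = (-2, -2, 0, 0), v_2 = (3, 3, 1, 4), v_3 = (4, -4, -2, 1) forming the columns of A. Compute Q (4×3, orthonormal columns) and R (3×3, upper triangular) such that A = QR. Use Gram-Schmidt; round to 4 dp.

Q = [[-0.7071, 0.0000, 0.6597], [-0.7071, 0.0000, -0.6597], [0.0000, 0.2425, -0.3493], [0.0000, 0.9701, 0.0873]], R = [[2.8284, -4.2426, 0.0000], [0.0000, 4.1231, 0.4851], [0.0000, 0.0000, 6.0634]]

v_1 = (-2, -2, 0, 0); ‖v_1‖ = 2.8284, so e_1 = (-0.7071, -0.7071, 0.0000, 0.0000).
e_1·v_2 = (-0.7071)·3 + (-0.7071)·3 + 0.0000·1 + 0.0000·4 = -4.2426.
u_2 = v_2 + 4.2426·e_1 = (0.0000, 0.0000, 1.0000, 4.0000).
‖u_2‖ = 4.1231, so e_2 = (0.0000, 0.0000, 0.2425, 0.9701).
e_1·v_3 = (-0.7071)·4 + (-0.7071)·(-4) + 0.0000·(-2) + 0.0000·1 = 0.0000; e_2·v_3 = 0.0000·4 + 0.0000·(-4) + 0.2425·(-2) + 0.9701·1 = 0.4851.
u_3 = v_3 + 0.0000·e_1 − 0.4851·e_2 = (4.0000, -4.0000, -2.1176, 0.5294).
‖u_3‖ = 6.0634, so e_3 = (0.6597, -0.6597, -0.3493, 0.0873).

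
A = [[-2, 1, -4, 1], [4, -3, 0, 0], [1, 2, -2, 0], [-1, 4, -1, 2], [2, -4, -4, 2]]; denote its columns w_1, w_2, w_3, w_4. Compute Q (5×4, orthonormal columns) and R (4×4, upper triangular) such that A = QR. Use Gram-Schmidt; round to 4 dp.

w_1 = (-2, 4, 1, -1, 2); ‖w_1‖ = 5.0990, so e_1 = (-0.3922, 0.7845, 0.1961, -0.1961, 0.3922).
e_1·w_2 = (-0.3922)·1 + 0.7845·(-3) + 0.1961·2 + (-0.1961)·4 + 0.3922·(-4) = -4.7068.
u_2 = w_2 + 4.7068·e_1 = (-0.8462, 0.6923, 2.9231, 3.0769, -2.1538).
‖u_2‖ = 4.8833, so e_2 = (-0.1733, 0.1418, 0.5986, 0.6301, -0.4411).
e_1·w_3 = (-0.3922)·(-4) + 0.7845·0 + 0.1961·(-2) + (-0.1961)·(-1) + 0.3922·(-4) = -0.1961; e_2·w_3 = (-0.1733)·(-4) + 0.1418·0 + 0.5986·(-2) + 0.6301·(-1) + (-0.4411)·(-4) = 0.6301.
u_3 = w_3 + 0.1961·e_1 − 0.6301·e_2 = (-3.9677, 0.0645, -2.3387, -1.4355, -3.6452).
‖u_3‖ = 6.0469, so e_3 = (-0.6562, 0.0107, -0.3868, -0.2374, -0.6028).
e_1·w_4 = (-0.3922)·1 + 0.7845·0 + 0.1961·0 + (-0.1961)·2 + 0.3922·2 = 0.0000; e_2·w_4 = (-0.1733)·1 + 0.1418·0 + 0.5986·0 + 0.6301·2 + (-0.4411)·2 = 0.2048; e_3·w_4 = (-0.6562)·1 + 0.0107·0 + (-0.3868)·0 + (-0.2374)·2 + (-0.6028)·2 = -2.3366.
u_4 = w_4 + 0.0000·e_1 − 0.2048·e_2 + 2.3366·e_3 = (-0.4977, -0.0041, -1.0263, 1.3163, 0.6818).
‖u_4‖ = 1.8704, so e_4 = (-0.2661, -0.0022, -0.5487, 0.7037, 0.3645).

Q = [[-0.3922, -0.1733, -0.6562, -0.2661], [0.7845, 0.1418, 0.0107, -0.0022], [0.1961, 0.5986, -0.3868, -0.5487], [-0.1961, 0.6301, -0.2374, 0.7037], [0.3922, -0.4411, -0.6028, 0.3645]], R = [[5.0990, -4.7068, -0.1961, 0.0000], [0.0000, 4.8833, 0.6301, 0.2048], [0.0000, 0.0000, 6.0469, -2.3366], [0.0000, 0.0000, 0.0000, 1.8704]]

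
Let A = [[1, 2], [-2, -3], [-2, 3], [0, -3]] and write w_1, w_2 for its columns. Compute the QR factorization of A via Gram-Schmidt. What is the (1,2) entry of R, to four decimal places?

r_{12} = 0.6667

w_1 = (1, -2, -2, 0); ‖w_1‖ = 3.0000, so q_1 = (0.3333, -0.6667, -0.6667, 0.0000).
r_{12} = q_1·w_2 = 0.6667.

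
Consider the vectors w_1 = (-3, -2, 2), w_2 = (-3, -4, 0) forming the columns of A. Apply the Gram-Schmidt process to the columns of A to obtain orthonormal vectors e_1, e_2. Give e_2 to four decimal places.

e_2 = (0.0000, -0.7071, -0.7071)

e_1 = w_1/‖w_1‖ = (-3, -2, 2)/4.1231 = (-0.7276, -0.4851, 0.4851).
r_{12} = e_1·w_2 = 4.1231.
u_2 = w_2 − 4.1231·e_1 = (0.0000, -2.0000, -2.0000).
‖u_2‖ = 2.8284, so e_2 = (0.0000, -0.7071, -0.7071).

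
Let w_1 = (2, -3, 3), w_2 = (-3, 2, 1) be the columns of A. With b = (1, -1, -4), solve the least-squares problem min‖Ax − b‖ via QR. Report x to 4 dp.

e_1 = w_1/‖w_1‖ = (2, -3, 3)/4.6904 = (0.4264, -0.6396, 0.6396).
r_{12} = e_1·w_2 = -1.9188.
u_2 = w_2 + 1.9188·e_1 = (-2.1818, 0.7727, 2.2273).
‖u_2‖ = 3.2122, so e_2 = (-0.6792, 0.2406, 0.6934).
Qᵀb = (-1.4924, -3.6933).
Back-substitute: x_2 = -3.6933/3.2122 = -1.1498.
x_1 = (-1.4924 + 1.9188·(-1.1498))/4.6904 = -0.7885.

x = (-0.7885, -1.1498)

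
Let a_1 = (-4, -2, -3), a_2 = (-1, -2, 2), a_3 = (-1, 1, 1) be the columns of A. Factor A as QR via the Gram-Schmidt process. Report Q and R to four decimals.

Q = [[-0.7428, -0.2433, -0.6238], [-0.3714, -0.6255, 0.6862], [-0.5571, 0.7413, 0.3743]], R = [[5.3852, 0.3714, -0.1857], [0.0000, 2.9769, 0.3591], [0.0000, 0.0000, 1.6842]]

q_1 = a_1/‖a_1‖ = (-4, -2, -3)/5.3852 = (-0.7428, -0.3714, -0.5571).
r_{12} = q_1·a_2 = 0.3714.
u_2 = a_2 − 0.3714·q_1 = (-0.7241, -1.8621, 2.2069).
‖u_2‖ = 2.9769, so q_2 = (-0.2433, -0.6255, 0.7413).
r_{13} = q_1·a_3 = -0.1857; r_{23} = q_2·a_3 = 0.3591.
u_3 = a_3 + 0.1857·q_1 − 0.3591·q_2 = (-1.0506, 1.1556, 0.6304).
‖u_3‖ = 1.6842, so q_3 = (-0.6238, 0.6862, 0.3743).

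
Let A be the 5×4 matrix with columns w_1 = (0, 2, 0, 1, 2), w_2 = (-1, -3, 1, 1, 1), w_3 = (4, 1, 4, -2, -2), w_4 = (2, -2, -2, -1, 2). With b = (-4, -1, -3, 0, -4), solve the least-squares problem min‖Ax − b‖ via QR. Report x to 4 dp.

e_1 = w_1/‖w_1‖ = (0, 2, 0, 1, 2)/3.0000 = (0.0000, 0.6667, 0.0000, 0.3333, 0.6667).
r_{12} = e_1·w_2 = -1.0000.
u_2 = w_2 + 1.0000·e_1 = (-1.0000, -2.3333, 1.0000, 1.3333, 1.6667).
‖u_2‖ = 3.4641, so e_2 = (-0.2887, -0.6736, 0.2887, 0.3849, 0.4811).
r_{13} = e_1·w_3 = -1.3333; r_{23} = e_2·w_3 = -2.4056.
u_3 = w_3 + 1.3333·e_1 + 2.4056·e_2 = (3.3056, 0.2685, 4.6944, -0.6296, 0.0463).
‖u_3‖ = 5.7823, so e_3 = (0.5717, 0.0464, 0.8119, -0.1089, 0.0080).
r_{14} = e_1·w_4 = -0.3333; r_{24} = e_2·w_4 = 0.7698; r_{34} = e_3·w_4 = -0.4484.
u_4 = w_4 + 0.3333·e_1 − 0.7698·e_2 + 0.4484·e_3 = (2.4785, -1.2384, -1.8582, -1.2340, 1.8554).
‖u_4‖ = 4.0119, so e_4 = (0.6178, -0.3087, -0.4632, -0.3076, 0.4625).
Qᵀb = (-3.3333, -0.9623, -4.8007, -2.6229).
Back-substitute: x_4 = -2.6229/4.0119 = -0.6538.
x_3 = (-4.8007 + 0.4484·(-0.6538))/5.7823 = -0.8809.
x_2 = (-0.9623 + 2.4056·(-0.8809) − 0.7698·(-0.6538))/3.4641 = -0.7443.
x_1 = (-3.3333 + 1.0000·(-0.7443) + 1.3333·(-0.8809) + 0.3333·(-0.6538))/3.0000 = -1.8234.

x = (-1.8234, -0.7443, -0.8809, -0.6538)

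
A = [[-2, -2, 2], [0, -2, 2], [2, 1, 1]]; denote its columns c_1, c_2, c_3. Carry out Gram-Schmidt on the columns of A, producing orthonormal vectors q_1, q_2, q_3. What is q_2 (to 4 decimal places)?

c_1 = (-2, 0, 2); ‖c_1‖ = 2.8284, so q_1 = (-0.7071, 0.0000, 0.7071).
q_1·c_2 = (-0.7071)·(-2) + 0.0000·(-2) + 0.7071·1 = 2.1213.
u_2 = c_2 − 2.1213·q_1 = (-0.5000, -2.0000, -0.5000).
‖u_2‖ = 2.1213, so q_2 = (-0.2357, -0.9428, -0.2357).

q_2 = (-0.2357, -0.9428, -0.2357)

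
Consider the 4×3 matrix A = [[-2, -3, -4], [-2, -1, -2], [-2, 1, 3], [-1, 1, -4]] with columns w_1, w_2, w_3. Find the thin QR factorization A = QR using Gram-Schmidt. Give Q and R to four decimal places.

Q = [[-0.5547, -0.7027, -0.0808], [-0.5547, -0.0727, -0.0468], [-0.5547, 0.5573, 0.5444], [-0.2774, 0.4362, -0.8336]], R = [[3.6056, 1.3868, 2.7735], [0.0000, 3.1744, 2.8836], [0.0000, 0.0000, 5.3845]]

q_1 = w_1/‖w_1‖ = (-2, -2, -2, -1)/3.6056 = (-0.5547, -0.5547, -0.5547, -0.2774).
r_{12} = q_1·w_2 = 1.3868.
u_2 = w_2 − 1.3868·q_1 = (-2.2308, -0.2308, 1.7692, 1.3846).
‖u_2‖ = 3.1744, so q_2 = (-0.7027, -0.0727, 0.5573, 0.4362).
r_{13} = q_1·w_3 = 2.7735; r_{23} = q_2·w_3 = 2.8836.
u_3 = w_3 − 2.7735·q_1 − 2.8836·q_2 = (-0.4351, -0.2519, 2.9313, -4.4885).
‖u_3‖ = 5.3845, so q_3 = (-0.0808, -0.0468, 0.5444, -0.8336).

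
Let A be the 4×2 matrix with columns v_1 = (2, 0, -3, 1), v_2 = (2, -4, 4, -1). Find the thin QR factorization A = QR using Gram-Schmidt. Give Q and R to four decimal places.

e_1 = v_1/‖v_1‖ = (2, 0, -3, 1)/3.7417 = (0.5345, 0.0000, -0.8018, 0.2673).
r_{12} = e_1·v_2 = -2.4054.
u_2 = v_2 + 2.4054·e_1 = (3.2857, -4.0000, 2.0714, -0.3571).
‖u_2‖ = 5.5870, so e_2 = (0.5881, -0.7160, 0.3708, -0.0639).

Q = [[0.5345, 0.5881], [0.0000, -0.7160], [-0.8018, 0.3708], [0.2673, -0.0639]], R = [[3.7417, -2.4054], [0.0000, 5.5870]]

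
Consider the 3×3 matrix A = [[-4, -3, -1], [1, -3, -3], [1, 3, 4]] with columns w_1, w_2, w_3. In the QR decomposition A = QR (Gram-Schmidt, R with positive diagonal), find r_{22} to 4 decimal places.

e_1 = w_1/‖w_1‖ = (-4, 1, 1)/4.2426 = (-0.9428, 0.2357, 0.2357).
r_{12} = e_1·w_2 = 2.8284.
u_2 = w_2 − 2.8284·e_1 = (-0.3333, -3.6667, 2.3333).
r_{22} = ‖u_2‖ = 4.3589.

r_{22} = 4.3589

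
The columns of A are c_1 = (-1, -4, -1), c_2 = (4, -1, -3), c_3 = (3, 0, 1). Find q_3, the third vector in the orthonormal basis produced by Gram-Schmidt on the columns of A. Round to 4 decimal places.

q_3 = (0.5134, -0.3267, 0.7935)

q_1 = c_1/‖c_1‖ = (-1, -4, -1)/4.2426 = (-0.2357, -0.9428, -0.2357).
r_{12} = q_1·c_2 = 0.7071.
u_2 = c_2 − 0.7071·q_1 = (4.1667, -0.3333, -2.8333).
‖u_2‖ = 5.0498, so q_2 = (0.8251, -0.0660, -0.5611).
r_{13} = q_1·c_3 = -0.9428; r_{23} = q_2·c_3 = 1.9143.
u_3 = c_3 + 0.9428·q_1 − 1.9143·q_2 = (1.1983, -0.7625, 1.8519).
‖u_3‖ = 2.3338, so q_3 = (0.5134, -0.3267, 0.7935).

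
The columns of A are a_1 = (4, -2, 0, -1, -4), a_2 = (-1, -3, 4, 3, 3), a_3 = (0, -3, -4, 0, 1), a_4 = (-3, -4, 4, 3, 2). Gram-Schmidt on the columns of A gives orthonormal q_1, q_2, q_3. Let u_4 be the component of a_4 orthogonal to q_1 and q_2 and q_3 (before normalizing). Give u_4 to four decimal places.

u_4 = (-1.7813, -0.7093, 0.1856, -0.1650, -1.3855)

a_1 = (4, -2, 0, -1, -4); ‖a_1‖ = 6.0828, so q_1 = (0.6576, -0.3288, 0.0000, -0.1644, -0.6576).
q_1·a_2 = 0.6576·(-1) + (-0.3288)·(-3) + 0.0000·4 + (-0.1644)·3 + (-0.6576)·3 = -2.1372.
u_2 = a_2 + 2.1372·q_1 = (0.4054, -3.7027, 4.0000, 2.6486, 1.5946).
‖u_2‖ = 6.2795, so q_2 = (0.0646, -0.5896, 0.6370, 0.4218, 0.2539).
q_1·a_3 = 0.6576·0 + (-0.3288)·(-3) + 0.0000·(-4) + (-0.1644)·0 + (-0.6576)·1 = 0.3288; q_2·a_3 = 0.0646·0 + (-0.5896)·(-3) + 0.6370·(-4) + 0.4218·0 + 0.2539·1 = -0.5251.
u_3 = a_3 − 0.3288·q_1 + 0.5251·q_2 = (-0.1823, -3.2015, -3.6655, 0.2755, 1.3496).
‖u_3‖ = 5.0612, so q_3 = (-0.0360, -0.6326, -0.7242, 0.0544, 0.2666).
q_1·a_4 = 0.6576·(-3) + (-0.3288)·(-4) + 0.0000·4 + (-0.1644)·3 + (-0.6576)·2 = -2.4660; q_2·a_4 = 0.0646·(-3) + (-0.5896)·(-4) + 0.6370·4 + 0.4218·3 + 0.2539·2 = 6.4861; q_3·a_4 = (-0.0360)·(-3) + (-0.6326)·(-4) + (-0.7242)·4 + 0.0544·3 + 0.2666·2 = 0.4380.
u_4 = a_4 + 2.4660·q_1 − 6.4861·q_2 − 0.4380·q_3 = (-1.7813, -0.7093, 0.1856, -0.1650, -1.3855).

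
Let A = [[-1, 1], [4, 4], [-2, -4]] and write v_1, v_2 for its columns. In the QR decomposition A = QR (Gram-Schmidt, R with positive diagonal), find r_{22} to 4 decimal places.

r_{22} = 2.7946

v_1 = (-1, 4, -2); ‖v_1‖ = 4.5826, so q_1 = (-0.2182, 0.8729, -0.4364).
q_1·v_2 = (-0.2182)·1 + 0.8729·4 + (-0.4364)·(-4) = 5.0190.
u_2 = v_2 − 5.0190·q_1 = (2.0952, -0.3810, -1.8095).
r_{22} = ‖u_2‖ = 2.7946.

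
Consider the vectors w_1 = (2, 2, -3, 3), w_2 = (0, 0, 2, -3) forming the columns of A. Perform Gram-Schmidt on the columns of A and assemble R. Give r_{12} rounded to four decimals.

w_1 = (2, 2, -3, 3); ‖w_1‖ = 5.0990, so q_1 = (0.3922, 0.3922, -0.5883, 0.5883).
r_{12} = q_1·w_2 = -2.9417.

r_{12} = -2.9417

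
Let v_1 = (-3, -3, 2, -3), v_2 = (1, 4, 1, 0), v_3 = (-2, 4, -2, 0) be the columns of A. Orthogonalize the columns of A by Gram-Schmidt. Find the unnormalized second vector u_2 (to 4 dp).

u_2 = (-0.2581, 2.7419, 1.8387, -1.2581)

v_1 = (-3, -3, 2, -3); ‖v_1‖ = 5.5678, so e_1 = (-0.5388, -0.5388, 0.3592, -0.5388).
e_1·v_2 = (-0.5388)·1 + (-0.5388)·4 + 0.3592·1 + (-0.5388)·0 = -2.3349.
u_2 = v_2 + 2.3349·e_1 = (-0.2581, 2.7419, 1.8387, -1.2581).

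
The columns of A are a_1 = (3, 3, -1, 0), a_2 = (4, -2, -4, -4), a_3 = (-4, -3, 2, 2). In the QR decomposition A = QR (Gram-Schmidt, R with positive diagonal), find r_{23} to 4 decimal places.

a_1 = (3, 3, -1, 0); ‖a_1‖ = 4.3589, so q_1 = (0.6882, 0.6882, -0.2294, 0.0000).
q_1·a_2 = 0.6882·4 + 0.6882·(-2) + (-0.2294)·(-4) + 0.0000·(-4) = 2.2942.
u_2 = a_2 − 2.2942·q_1 = (2.4211, -3.5789, -3.4737, -4.0000).
‖u_2‖ = 6.8364, so q_2 = (0.3541, -0.5235, -0.5081, -0.5851).
r_{23} = q_2·a_3 = -2.0325.

r_{23} = -2.0325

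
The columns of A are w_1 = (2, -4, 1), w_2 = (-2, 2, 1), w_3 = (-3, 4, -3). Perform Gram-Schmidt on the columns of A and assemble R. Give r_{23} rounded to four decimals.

r_{23} = -1.1644

w_1 = (2, -4, 1); ‖w_1‖ = 4.5826, so e_1 = (0.4364, -0.8729, 0.2182).
e_1·w_2 = 0.4364·(-2) + (-0.8729)·2 + 0.2182·1 = -2.4004.
u_2 = w_2 + 2.4004·e_1 = (-0.9524, -0.0952, 1.5238).
‖u_2‖ = 1.7995, so e_2 = (-0.5293, -0.0529, 0.8468).
r_{23} = e_2·w_3 = -1.1644.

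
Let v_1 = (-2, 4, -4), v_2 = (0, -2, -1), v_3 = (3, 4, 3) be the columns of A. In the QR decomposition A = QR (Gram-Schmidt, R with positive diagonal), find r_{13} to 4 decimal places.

r_{13} = -0.3333

e_1 = v_1/‖v_1‖ = (-2, 4, -4)/6.0000 = (-0.3333, 0.6667, -0.6667).
r_{13} = e_1·v_3 = -0.3333.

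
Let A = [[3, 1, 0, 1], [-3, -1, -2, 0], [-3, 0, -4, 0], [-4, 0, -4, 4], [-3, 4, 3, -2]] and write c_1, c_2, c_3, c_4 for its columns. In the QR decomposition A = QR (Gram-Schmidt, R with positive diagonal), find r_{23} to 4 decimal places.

r_{23} = 4.0586

c_1 = (3, -3, -3, -4, -3); ‖c_1‖ = 7.2111, so e_1 = (0.4160, -0.4160, -0.4160, -0.5547, -0.4160).
e_1·c_2 = 0.4160·1 + (-0.4160)·(-1) + (-0.4160)·0 + (-0.5547)·0 + (-0.4160)·4 = -0.8321.
u_2 = c_2 + 0.8321·e_1 = (1.3462, -1.3462, -0.3462, -0.4615, 3.6538).
‖u_2‖ = 4.1603, so e_2 = (0.3236, -0.3236, -0.0832, -0.1109, 0.8783).
r_{23} = e_2·c_3 = 4.0586.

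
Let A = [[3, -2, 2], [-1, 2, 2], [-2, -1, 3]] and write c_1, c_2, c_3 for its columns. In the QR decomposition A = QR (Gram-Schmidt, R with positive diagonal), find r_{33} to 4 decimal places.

r_{33} = 3.7947

c_1 = (3, -1, -2); ‖c_1‖ = 3.7417, so q_1 = (0.8018, -0.2673, -0.5345).
q_1·c_2 = 0.8018·(-2) + (-0.2673)·2 + (-0.5345)·(-1) = -1.6036.
u_2 = c_2 + 1.6036·q_1 = (-0.7143, 1.5714, -1.8571).
‖u_2‖ = 2.5355, so q_2 = (-0.2817, 0.6198, -0.7325).
q_1·c_3 = 0.8018·2 + (-0.2673)·2 + (-0.5345)·3 = -0.5345; q_2·c_3 = (-0.2817)·2 + 0.6198·2 + (-0.7325)·3 = -1.5213.
u_3 = c_3 + 0.5345·q_1 + 1.5213·q_2 = (2.0000, 2.8000, 1.6000).
r_{33} = ‖u_3‖ = 3.7947.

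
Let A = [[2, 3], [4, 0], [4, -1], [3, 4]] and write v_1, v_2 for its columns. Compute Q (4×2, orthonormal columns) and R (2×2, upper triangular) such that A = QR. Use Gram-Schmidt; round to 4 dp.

v_1 = (2, 4, 4, 3); ‖v_1‖ = 6.7082, so q_1 = (0.2981, 0.5963, 0.5963, 0.4472).
q_1·v_2 = 0.2981·3 + 0.5963·0 + 0.5963·(-1) + 0.4472·4 = 2.0870.
u_2 = v_2 − 2.0870·q_1 = (2.3778, -1.2444, -2.2444, 3.0667).
‖u_2‖ = 4.6524, so q_2 = (0.5111, -0.2675, -0.4824, 0.6592).

Q = [[0.2981, 0.5111], [0.5963, -0.2675], [0.5963, -0.4824], [0.4472, 0.6592]], R = [[6.7082, 2.0870], [0.0000, 4.6524]]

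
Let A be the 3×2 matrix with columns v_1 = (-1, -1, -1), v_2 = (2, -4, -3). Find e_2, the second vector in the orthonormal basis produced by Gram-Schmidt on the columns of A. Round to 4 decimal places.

e_2 = (0.8066, -0.5133, -0.2933)

e_1 = v_1/‖v_1‖ = (-1, -1, -1)/1.7321 = (-0.5774, -0.5774, -0.5774).
r_{12} = e_1·v_2 = 2.8868.
u_2 = v_2 − 2.8868·e_1 = (3.6667, -2.3333, -1.3333).
‖u_2‖ = 4.5461, so e_2 = (0.8066, -0.5133, -0.2933).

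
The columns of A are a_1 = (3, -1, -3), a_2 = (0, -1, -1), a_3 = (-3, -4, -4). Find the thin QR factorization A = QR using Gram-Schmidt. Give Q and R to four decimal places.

q_1 = a_1/‖a_1‖ = (3, -1, -3)/4.3589 = (0.6882, -0.2294, -0.6882).
r_{12} = q_1·a_2 = 0.9177.
u_2 = a_2 − 0.9177·q_1 = (-0.6316, -0.7895, -0.3684).
‖u_2‖ = 1.0761, so q_2 = (-0.5869, -0.7337, -0.3424).
r_{13} = q_1·a_3 = 1.6059; r_{23} = q_2·a_3 = 6.0650.
u_3 = a_3 − 1.6059·q_1 − 6.0650·q_2 = (-0.5455, 0.8182, -0.8182).
‖u_3‖ = 1.2792, so q_3 = (-0.4264, 0.6396, -0.6396).

Q = [[0.6882, -0.5869, -0.4264], [-0.2294, -0.7337, 0.6396], [-0.6882, -0.3424, -0.6396]], R = [[4.3589, 0.9177, 1.6059], [0.0000, 1.0761, 6.0650], [0.0000, 0.0000, 1.2792]]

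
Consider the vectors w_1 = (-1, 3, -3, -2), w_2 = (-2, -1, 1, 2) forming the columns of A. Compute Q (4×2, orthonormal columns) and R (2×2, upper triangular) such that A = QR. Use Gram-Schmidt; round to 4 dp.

Q = [[-0.2085, -0.8739], [0.6255, 0.0162], [-0.6255, -0.0162], [-0.4170, 0.4855]], R = [[4.7958, -1.6681], [0.0000, 2.6865]]

q_1 = w_1/‖w_1‖ = (-1, 3, -3, -2)/4.7958 = (-0.2085, 0.6255, -0.6255, -0.4170).
r_{12} = q_1·w_2 = -1.6681.
u_2 = w_2 + 1.6681·q_1 = (-2.3478, 0.0435, -0.0435, 1.3043).
‖u_2‖ = 2.6865, so q_2 = (-0.8739, 0.0162, -0.0162, 0.4855).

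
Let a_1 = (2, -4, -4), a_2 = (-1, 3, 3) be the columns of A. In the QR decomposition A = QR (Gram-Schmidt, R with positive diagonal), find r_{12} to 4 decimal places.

a_1 = (2, -4, -4); ‖a_1‖ = 6.0000, so q_1 = (0.3333, -0.6667, -0.6667).
r_{12} = q_1·a_2 = -4.3333.

r_{12} = -4.3333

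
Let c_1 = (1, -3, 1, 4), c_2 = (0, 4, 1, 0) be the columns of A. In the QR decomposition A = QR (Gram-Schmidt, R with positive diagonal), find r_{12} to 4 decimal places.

r_{12} = -2.1170

c_1 = (1, -3, 1, 4); ‖c_1‖ = 5.1962, so e_1 = (0.1925, -0.5774, 0.1925, 0.7698).
r_{12} = e_1·c_2 = -2.1170.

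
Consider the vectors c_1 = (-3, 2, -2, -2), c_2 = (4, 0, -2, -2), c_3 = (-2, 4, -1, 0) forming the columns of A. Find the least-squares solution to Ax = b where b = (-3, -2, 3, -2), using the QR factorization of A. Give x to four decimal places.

x = (0.8192, -0.7133, -1.0661)

e_1 = c_1/‖c_1‖ = (-3, 2, -2, -2)/4.5826 = (-0.6547, 0.4364, -0.4364, -0.4364).
r_{12} = e_1·c_2 = -0.8729.
u_2 = c_2 + 0.8729·e_1 = (3.4286, 0.3810, -2.3810, -2.3810).
‖u_2‖ = 4.8206, so e_2 = (0.7112, 0.0790, -0.4939, -0.4939).
r_{13} = e_1·c_3 = 3.4915; r_{23} = e_2·c_3 = -0.6125.
u_3 = c_3 − 3.4915·e_1 + 0.6125·e_2 = (0.7213, 2.5246, 0.2213, 1.2213).
‖u_3‖ = 2.9042, so e_3 = (0.2484, 0.8693, 0.0762, 0.4205).
Qᵀb = (0.6547, -2.7857, -3.0961).
Back-substitute: x_3 = -3.0961/2.9042 = -1.0661.
x_2 = (-2.7857 + 0.6125·(-1.0661))/4.8206 = -0.7133.
x_1 = (0.6547 + 0.8729·(-0.7133) − 3.4915·(-1.0661))/4.5826 = 0.8192.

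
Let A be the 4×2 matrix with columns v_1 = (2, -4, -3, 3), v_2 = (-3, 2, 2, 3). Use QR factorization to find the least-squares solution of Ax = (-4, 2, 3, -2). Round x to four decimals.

v_1 = (2, -4, -3, 3); ‖v_1‖ = 6.1644, so q_1 = (0.3244, -0.6489, -0.4867, 0.4867).
q_1·v_2 = 0.3244·(-3) + (-0.6489)·2 + (-0.4867)·2 + 0.4867·3 = -1.7844.
u_2 = v_2 + 1.7844·q_1 = (-2.4211, 0.8421, 1.1316, 3.8684).
‖u_2‖ = 4.7766, so q_2 = (-0.5069, 0.1763, 0.2369, 0.8099).
Qᵀb = (-5.0289, 1.4710).
Back-substitute: x_2 = 1.4710/4.7766 = 0.3080.
x_1 = (-5.0289 + 1.7844·0.3080)/6.1644 = -0.7266.

x = (-0.7266, 0.3080)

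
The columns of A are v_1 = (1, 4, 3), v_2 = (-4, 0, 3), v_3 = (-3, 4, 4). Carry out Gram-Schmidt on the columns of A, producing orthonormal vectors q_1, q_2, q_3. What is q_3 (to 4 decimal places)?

q_3 = (-0.4800, 0.6000, -0.6400)

q_1 = v_1/‖v_1‖ = (1, 4, 3)/5.0990 = (0.1961, 0.7845, 0.5883).
r_{12} = q_1·v_2 = 0.9806.
u_2 = v_2 − 0.9806·q_1 = (-4.1923, -0.7692, 2.4231).
‖u_2‖ = 4.9029, so q_2 = (-0.8551, -0.1569, 0.4942).
r_{13} = q_1·v_3 = 4.9029; r_{23} = q_2·v_3 = 3.9145.
u_3 = v_3 − 4.9029·q_1 − 3.9145·q_2 = (-0.6144, 0.7680, -0.8192).
‖u_3‖ = 1.2800, so q_3 = (-0.4800, 0.6000, -0.6400).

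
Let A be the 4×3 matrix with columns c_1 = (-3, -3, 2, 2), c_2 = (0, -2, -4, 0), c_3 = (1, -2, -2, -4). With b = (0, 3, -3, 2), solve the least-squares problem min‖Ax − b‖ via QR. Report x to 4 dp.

e_1 = c_1/‖c_1‖ = (-3, -3, 2, 2)/5.0990 = (-0.5883, -0.5883, 0.3922, 0.3922).
r_{12} = e_1·c_2 = -0.3922.
u_2 = c_2 + 0.3922·e_1 = (-0.2308, -2.2308, -3.8462, 0.1538).
‖u_2‖ = 4.4549, so e_2 = (-0.0518, -0.5007, -0.8634, 0.0345).
r_{13} = e_1·c_3 = -1.7650; r_{23} = e_2·c_3 = 2.5383.
u_3 = c_3 + 1.7650·e_1 − 2.5383·e_2 = (0.0930, -1.7674, 0.8837, -3.3953).
‖u_3‖ = 3.9296, so e_3 = (0.0237, -0.4498, 0.2249, -0.8640).
Qᵀb = (-2.1573, 1.1569, -3.7521).
Back-substitute: x_3 = -3.7521/3.9296 = -0.9548.
x_2 = (1.1569 − 2.5383·(-0.9548))/4.4549 = 0.8037.
x_1 = (-2.1573 + 0.3922·0.8037 + 1.7650·(-0.9548))/5.0990 = -0.6918.

x = (-0.6918, 0.8037, -0.9548)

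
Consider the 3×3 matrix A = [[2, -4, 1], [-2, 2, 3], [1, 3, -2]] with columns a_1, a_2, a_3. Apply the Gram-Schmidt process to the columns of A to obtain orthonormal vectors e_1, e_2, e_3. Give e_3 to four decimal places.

e_3 = (0.5963, 0.7454, 0.2981)

a_1 = (2, -2, 1); ‖a_1‖ = 3.0000, so e_1 = (0.6667, -0.6667, 0.3333).
e_1·a_2 = 0.6667·(-4) + (-0.6667)·2 + 0.3333·3 = -3.0000.
u_2 = a_2 + 3.0000·e_1 = (-2.0000, 0.0000, 4.0000).
‖u_2‖ = 4.4721, so e_2 = (-0.4472, 0.0000, 0.8944).
e_1·a_3 = 0.6667·1 + (-0.6667)·3 + 0.3333·(-2) = -2.0000; e_2·a_3 = (-0.4472)·1 + 0.0000·3 + 0.8944·(-2) = -2.2361.
u_3 = a_3 + 2.0000·e_1 + 2.2361·e_2 = (1.3333, 1.6667, 0.6667).
‖u_3‖ = 2.2361, so e_3 = (0.5963, 0.7454, 0.2981).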